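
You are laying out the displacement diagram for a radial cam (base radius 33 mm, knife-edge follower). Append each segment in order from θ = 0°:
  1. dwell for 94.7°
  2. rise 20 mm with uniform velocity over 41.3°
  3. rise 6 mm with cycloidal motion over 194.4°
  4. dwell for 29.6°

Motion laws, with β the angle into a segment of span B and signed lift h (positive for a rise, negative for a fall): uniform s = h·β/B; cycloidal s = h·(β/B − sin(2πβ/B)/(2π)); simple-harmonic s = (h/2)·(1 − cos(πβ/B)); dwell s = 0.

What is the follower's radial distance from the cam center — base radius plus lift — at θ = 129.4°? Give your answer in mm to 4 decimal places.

seg 1 [0°–94.7°] dwell: s stays 0.0000
seg 2 [94.7°–136°] uniform, h=20: θ=129.4° here. β=34.7, B=41.3. 20·34.7/41.3 = 16.8039 → s = 16.8039
radial distance = base radius + s = 33 + 16.8039 = 49.8039

49.8039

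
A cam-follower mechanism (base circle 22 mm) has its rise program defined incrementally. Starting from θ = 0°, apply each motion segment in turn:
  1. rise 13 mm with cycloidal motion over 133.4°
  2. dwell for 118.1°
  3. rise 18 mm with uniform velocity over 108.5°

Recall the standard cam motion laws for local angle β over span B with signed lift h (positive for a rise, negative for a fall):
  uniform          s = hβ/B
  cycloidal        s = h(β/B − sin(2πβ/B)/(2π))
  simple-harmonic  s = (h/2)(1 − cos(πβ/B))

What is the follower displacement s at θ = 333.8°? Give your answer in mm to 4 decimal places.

seg 1 [0°–133.4°] cycloidal, h=13: full span → s += 13 → s = 13.0000
seg 2 [133.4°–251.5°] dwell: s stays 13.0000
seg 3 [251.5°–360°] uniform, h=18: θ=333.8° here. β=82.3, B=108.5. 18·82.3/108.5 = 13.6535 → s = 26.6535

26.6535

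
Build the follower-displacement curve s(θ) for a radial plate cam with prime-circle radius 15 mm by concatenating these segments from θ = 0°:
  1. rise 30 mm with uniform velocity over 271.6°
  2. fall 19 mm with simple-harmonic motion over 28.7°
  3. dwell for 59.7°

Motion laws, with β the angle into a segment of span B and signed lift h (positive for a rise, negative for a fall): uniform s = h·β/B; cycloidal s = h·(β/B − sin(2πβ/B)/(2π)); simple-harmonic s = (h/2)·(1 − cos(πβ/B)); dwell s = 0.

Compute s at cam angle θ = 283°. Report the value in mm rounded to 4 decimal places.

seg 1 [0°–271.6°] uniform, h=30: full span → s += 30 → s = 30.0000
seg 2 [271.6°–300.3°] simple-harmonic, h=-19: θ=283° here. β=11.4, B=28.7. -19/2·(1 − cos(π·0.3972)) = -6.4853 → s = 23.5147

23.5147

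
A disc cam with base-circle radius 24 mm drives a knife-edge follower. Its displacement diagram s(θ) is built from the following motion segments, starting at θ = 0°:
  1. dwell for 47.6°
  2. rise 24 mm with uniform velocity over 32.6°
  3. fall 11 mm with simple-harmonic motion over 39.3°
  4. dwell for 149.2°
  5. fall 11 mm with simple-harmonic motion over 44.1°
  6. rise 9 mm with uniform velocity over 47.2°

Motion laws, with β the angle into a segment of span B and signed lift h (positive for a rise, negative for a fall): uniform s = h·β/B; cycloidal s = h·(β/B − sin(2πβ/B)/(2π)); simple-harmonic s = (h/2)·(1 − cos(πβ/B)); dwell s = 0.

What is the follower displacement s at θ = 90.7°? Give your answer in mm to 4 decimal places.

seg 1 [0°–47.6°] dwell: s stays 0.0000
seg 2 [47.6°–80.2°] uniform, h=24: full span → s += 24 → s = 24.0000
seg 3 [80.2°–119.5°] simple-harmonic, h=-11: θ=90.7° here. β=10.5, B=39.3. -11/2·(1 − cos(π·0.2672)) = -1.8263 → s = 22.1737

22.1737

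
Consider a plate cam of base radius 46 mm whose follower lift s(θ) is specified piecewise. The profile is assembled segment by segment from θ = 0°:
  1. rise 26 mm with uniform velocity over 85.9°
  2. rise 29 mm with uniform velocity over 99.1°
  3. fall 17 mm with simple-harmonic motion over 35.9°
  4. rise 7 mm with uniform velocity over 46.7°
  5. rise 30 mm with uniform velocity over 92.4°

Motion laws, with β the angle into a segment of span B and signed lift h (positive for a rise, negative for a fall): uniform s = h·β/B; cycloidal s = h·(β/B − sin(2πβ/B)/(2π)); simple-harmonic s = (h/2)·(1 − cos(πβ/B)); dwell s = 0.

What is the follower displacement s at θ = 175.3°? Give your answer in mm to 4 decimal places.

seg 1 [0°–85.9°] uniform, h=26: full span → s += 26 → s = 26.0000
seg 2 [85.9°–185°] uniform, h=29: θ=175.3° here. β=89.4, B=99.1. 29·89.4/99.1 = 26.1615 → s = 52.1615

52.1615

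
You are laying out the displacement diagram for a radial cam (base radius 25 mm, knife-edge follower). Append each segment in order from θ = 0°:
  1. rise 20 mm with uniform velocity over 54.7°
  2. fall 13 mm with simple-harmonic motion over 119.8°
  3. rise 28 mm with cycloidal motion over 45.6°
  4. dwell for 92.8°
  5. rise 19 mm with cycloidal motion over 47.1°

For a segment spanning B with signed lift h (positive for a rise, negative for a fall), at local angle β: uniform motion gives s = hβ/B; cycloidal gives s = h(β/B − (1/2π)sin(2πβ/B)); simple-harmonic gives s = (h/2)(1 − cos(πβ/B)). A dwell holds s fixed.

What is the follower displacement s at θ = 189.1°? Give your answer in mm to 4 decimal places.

seg 1 [0°–54.7°] uniform, h=20: full span → s += 20 → s = 20.0000
seg 2 [54.7°–174.5°] simple-harmonic, h=-13: full span → s += -13 → s = 7.0000
seg 3 [174.5°–220.1°] cycloidal, h=28: θ=189.1° here. β=14.6, B=45.6. 28·(0.3202 − sin(2π·0.3202)/(2π)) = 4.9348 → s = 11.9348

11.9348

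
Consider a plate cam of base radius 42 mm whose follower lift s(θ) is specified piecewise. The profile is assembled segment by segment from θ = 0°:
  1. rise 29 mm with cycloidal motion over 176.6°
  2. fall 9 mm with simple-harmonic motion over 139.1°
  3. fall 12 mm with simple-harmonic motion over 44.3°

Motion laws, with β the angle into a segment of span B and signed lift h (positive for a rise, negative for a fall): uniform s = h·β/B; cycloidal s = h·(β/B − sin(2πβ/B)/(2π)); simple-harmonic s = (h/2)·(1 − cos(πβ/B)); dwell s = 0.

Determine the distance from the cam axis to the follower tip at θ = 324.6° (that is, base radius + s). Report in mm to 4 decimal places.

seg 1 [0°–176.6°] cycloidal, h=29: full span → s += 29 → s = 29.0000
seg 2 [176.6°–315.7°] simple-harmonic, h=-9: full span → s += -9 → s = 20.0000
seg 3 [315.7°–360°] simple-harmonic, h=-12: θ=324.6° here. β=8.9, B=44.3. -12/2·(1 − cos(π·0.2009)) = -1.1559 → s = 18.8441
radial distance = base radius + s = 42 + 18.8441 = 60.8441

60.8441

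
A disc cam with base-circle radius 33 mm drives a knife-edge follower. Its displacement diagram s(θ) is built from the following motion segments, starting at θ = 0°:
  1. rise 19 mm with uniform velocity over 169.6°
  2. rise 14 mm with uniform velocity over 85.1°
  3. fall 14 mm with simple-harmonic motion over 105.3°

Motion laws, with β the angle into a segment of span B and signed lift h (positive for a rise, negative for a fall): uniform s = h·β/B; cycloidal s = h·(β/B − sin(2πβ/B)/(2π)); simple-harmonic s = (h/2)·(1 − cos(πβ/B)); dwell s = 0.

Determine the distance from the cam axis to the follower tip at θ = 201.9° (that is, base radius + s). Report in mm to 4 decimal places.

seg 1 [0°–169.6°] uniform, h=19: full span → s += 19 → s = 19.0000
seg 2 [169.6°–254.7°] uniform, h=14: θ=201.9° here. β=32.3, B=85.1. 14·32.3/85.1 = 5.3137 → s = 24.3137
radial distance = base radius + s = 33 + 24.3137 = 57.3137

57.3137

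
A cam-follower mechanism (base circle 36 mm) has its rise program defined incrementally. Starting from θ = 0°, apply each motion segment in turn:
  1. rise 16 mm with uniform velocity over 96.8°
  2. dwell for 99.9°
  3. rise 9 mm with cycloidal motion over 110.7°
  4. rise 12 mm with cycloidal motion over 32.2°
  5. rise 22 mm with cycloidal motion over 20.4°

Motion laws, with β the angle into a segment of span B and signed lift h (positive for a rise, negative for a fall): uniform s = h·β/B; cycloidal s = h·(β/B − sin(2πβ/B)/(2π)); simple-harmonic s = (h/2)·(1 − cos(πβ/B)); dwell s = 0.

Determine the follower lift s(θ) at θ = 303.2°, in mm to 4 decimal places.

seg 1 [0°–96.8°] uniform, h=16: full span → s += 16 → s = 16.0000
seg 2 [96.8°–196.7°] dwell: s stays 16.0000
seg 3 [196.7°–307.4°] cycloidal, h=9: θ=303.2° here. β=106.5, B=110.7. 9·(0.9621 − sin(2π·0.9621)/(2π)) = 8.9968 → s = 24.9968

24.9968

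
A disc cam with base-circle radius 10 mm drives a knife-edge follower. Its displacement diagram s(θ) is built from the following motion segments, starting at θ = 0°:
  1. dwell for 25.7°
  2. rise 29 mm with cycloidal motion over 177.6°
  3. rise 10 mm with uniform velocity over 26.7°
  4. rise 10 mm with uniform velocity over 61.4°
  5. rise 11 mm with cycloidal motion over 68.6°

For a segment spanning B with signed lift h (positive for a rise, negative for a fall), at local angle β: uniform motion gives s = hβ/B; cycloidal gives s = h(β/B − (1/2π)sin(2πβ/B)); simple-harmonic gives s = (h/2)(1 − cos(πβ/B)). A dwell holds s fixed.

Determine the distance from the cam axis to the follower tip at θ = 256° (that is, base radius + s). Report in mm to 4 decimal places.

seg 1 [0°–25.7°] dwell: s stays 0.0000
seg 2 [25.7°–203.3°] cycloidal, h=29: full span → s += 29 → s = 29.0000
seg 3 [203.3°–230°] uniform, h=10: full span → s += 10 → s = 39.0000
seg 4 [230°–291.4°] uniform, h=10: θ=256° here. β=26, B=61.4. 10·26/61.4 = 4.2345 → s = 43.2345
radial distance = base radius + s = 10 + 43.2345 = 53.2345

53.2345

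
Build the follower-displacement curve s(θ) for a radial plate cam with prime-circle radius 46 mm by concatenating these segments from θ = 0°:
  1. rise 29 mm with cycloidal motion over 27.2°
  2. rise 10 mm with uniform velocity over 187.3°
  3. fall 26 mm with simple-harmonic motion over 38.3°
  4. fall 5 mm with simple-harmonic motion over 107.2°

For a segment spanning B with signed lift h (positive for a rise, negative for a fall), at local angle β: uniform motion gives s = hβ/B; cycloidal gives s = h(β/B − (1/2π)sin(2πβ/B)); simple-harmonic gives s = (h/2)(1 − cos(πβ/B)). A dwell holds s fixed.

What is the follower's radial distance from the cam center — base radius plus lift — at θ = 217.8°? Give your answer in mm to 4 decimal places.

seg 1 [0°–27.2°] cycloidal, h=29: full span → s += 29 → s = 29.0000
seg 2 [27.2°–214.5°] uniform, h=10: full span → s += 10 → s = 39.0000
seg 3 [214.5°–252.8°] simple-harmonic, h=-26: θ=217.8° here. β=3.3, B=38.3. -26/2·(1 − cos(π·0.0862)) = -0.4734 → s = 38.5266
radial distance = base radius + s = 46 + 38.5266 = 84.5266

84.5266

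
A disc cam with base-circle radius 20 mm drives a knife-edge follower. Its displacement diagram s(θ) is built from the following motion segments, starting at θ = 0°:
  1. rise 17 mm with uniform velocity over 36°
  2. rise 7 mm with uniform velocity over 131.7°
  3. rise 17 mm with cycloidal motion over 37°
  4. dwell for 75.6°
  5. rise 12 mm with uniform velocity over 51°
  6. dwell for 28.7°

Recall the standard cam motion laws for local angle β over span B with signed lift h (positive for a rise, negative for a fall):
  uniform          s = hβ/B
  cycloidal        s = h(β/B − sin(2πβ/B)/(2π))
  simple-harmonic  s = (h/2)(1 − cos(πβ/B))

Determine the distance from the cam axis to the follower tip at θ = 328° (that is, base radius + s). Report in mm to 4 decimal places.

seg 1 [0°–36°] uniform, h=17: full span → s += 17 → s = 17.0000
seg 2 [36°–167.7°] uniform, h=7: full span → s += 7 → s = 24.0000
seg 3 [167.7°–204.7°] cycloidal, h=17: full span → s += 17 → s = 41.0000
seg 4 [204.7°–280.3°] dwell: s stays 41.0000
seg 5 [280.3°–331.3°] uniform, h=12: θ=328° here. β=47.7, B=51. 12·47.7/51 = 11.2235 → s = 52.2235
radial distance = base radius + s = 20 + 52.2235 = 72.2235

72.2235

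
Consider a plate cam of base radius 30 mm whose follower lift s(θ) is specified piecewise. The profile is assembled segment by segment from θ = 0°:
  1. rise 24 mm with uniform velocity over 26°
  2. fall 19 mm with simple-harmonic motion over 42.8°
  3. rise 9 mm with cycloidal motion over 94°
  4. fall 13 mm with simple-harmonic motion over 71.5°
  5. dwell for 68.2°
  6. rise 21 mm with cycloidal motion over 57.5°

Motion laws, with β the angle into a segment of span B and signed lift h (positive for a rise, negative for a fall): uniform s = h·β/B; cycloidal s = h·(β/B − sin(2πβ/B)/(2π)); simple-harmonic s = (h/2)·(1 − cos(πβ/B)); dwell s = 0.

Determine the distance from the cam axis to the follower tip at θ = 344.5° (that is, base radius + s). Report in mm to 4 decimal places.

seg 1 [0°–26°] uniform, h=24: full span → s += 24 → s = 24.0000
seg 2 [26°–68.8°] simple-harmonic, h=-19: full span → s += -19 → s = 5.0000
seg 3 [68.8°–162.8°] cycloidal, h=9: full span → s += 9 → s = 14.0000
seg 4 [162.8°–234.3°] simple-harmonic, h=-13: full span → s += -13 → s = 1.0000
seg 5 [234.3°–302.5°] dwell: s stays 1.0000
seg 6 [302.5°–360°] cycloidal, h=21: θ=344.5° here. β=42, B=57.5. 21·(0.7304 − sin(2π·0.7304)/(2π)) = 18.6562 → s = 19.6562
radial distance = base radius + s = 30 + 19.6562 = 49.6562

49.6562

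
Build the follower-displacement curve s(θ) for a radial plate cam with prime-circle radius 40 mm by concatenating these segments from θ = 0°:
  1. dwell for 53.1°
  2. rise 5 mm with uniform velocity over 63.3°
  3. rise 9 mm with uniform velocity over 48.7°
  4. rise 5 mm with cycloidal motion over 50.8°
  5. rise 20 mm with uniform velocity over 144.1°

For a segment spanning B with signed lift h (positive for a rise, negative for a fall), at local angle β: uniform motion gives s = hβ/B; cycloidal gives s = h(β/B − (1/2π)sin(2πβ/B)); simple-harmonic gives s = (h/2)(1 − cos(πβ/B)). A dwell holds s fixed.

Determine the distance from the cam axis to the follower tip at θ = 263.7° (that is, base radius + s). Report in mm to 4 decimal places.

seg 1 [0°–53.1°] dwell: s stays 0.0000
seg 2 [53.1°–116.4°] uniform, h=5: full span → s += 5 → s = 5.0000
seg 3 [116.4°–165.1°] uniform, h=9: full span → s += 9 → s = 14.0000
seg 4 [165.1°–215.9°] cycloidal, h=5: full span → s += 5 → s = 19.0000
seg 5 [215.9°–360°] uniform, h=20: θ=263.7° here. β=47.8, B=144.1. 20·47.8/144.1 = 6.6343 → s = 25.6343
radial distance = base radius + s = 40 + 25.6343 = 65.6343

65.6343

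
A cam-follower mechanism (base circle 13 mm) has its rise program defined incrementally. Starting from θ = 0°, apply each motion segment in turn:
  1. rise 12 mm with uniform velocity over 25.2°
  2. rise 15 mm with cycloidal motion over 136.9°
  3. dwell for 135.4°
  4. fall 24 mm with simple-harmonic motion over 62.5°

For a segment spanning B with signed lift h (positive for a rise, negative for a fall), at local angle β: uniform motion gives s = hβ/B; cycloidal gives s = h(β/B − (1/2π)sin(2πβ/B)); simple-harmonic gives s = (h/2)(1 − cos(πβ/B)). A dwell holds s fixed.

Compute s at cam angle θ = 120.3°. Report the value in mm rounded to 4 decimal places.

seg 1 [0°–25.2°] uniform, h=12: full span → s += 12 → s = 12.0000
seg 2 [25.2°–162.1°] cycloidal, h=15: θ=120.3° here. β=95.1, B=136.9. 15·(0.6947 − sin(2π·0.6947)/(2π)) = 12.6645 → s = 24.6645

24.6645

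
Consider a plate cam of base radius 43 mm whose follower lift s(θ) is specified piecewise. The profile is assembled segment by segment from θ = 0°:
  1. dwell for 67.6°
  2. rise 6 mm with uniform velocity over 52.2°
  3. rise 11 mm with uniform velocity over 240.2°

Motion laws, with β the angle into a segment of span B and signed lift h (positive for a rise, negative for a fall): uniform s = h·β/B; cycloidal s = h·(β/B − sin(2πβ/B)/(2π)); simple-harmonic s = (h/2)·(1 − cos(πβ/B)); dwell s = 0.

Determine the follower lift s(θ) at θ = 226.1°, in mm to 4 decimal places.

seg 1 [0°–67.6°] dwell: s stays 0.0000
seg 2 [67.6°–119.8°] uniform, h=6: full span → s += 6 → s = 6.0000
seg 3 [119.8°–360°] uniform, h=11: θ=226.1° here. β=106.3, B=240.2. 11·106.3/240.2 = 4.8680 → s = 10.8680

10.8680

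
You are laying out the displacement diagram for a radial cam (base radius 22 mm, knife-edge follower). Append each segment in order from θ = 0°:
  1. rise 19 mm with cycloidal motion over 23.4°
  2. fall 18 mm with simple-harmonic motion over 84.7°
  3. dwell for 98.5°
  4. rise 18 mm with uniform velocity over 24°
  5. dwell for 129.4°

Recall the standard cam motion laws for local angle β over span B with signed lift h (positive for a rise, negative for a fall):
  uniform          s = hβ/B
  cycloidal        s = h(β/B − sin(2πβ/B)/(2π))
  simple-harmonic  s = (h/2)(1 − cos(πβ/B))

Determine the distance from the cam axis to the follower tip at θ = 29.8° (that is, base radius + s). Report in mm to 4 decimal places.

seg 1 [0°–23.4°] cycloidal, h=19: full span → s += 19 → s = 19.0000
seg 2 [23.4°–108.1°] simple-harmonic, h=-18: θ=29.8° here. β=6.4, B=84.7. -18/2·(1 − cos(π·0.0756)) = -0.2524 → s = 18.7476
radial distance = base radius + s = 22 + 18.7476 = 40.7476

40.7476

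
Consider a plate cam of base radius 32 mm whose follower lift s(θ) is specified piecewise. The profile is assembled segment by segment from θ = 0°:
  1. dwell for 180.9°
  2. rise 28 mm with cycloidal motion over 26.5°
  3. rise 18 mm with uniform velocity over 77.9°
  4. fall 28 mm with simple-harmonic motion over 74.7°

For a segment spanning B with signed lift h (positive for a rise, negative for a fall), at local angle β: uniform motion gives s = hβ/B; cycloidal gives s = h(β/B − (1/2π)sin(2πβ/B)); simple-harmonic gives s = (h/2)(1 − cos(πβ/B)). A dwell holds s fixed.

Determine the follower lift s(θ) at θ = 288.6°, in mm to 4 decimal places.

seg 1 [0°–180.9°] dwell: s stays 0.0000
seg 2 [180.9°–207.4°] cycloidal, h=28: full span → s += 28 → s = 28.0000
seg 3 [207.4°–285.3°] uniform, h=18: full span → s += 18 → s = 46.0000
seg 4 [285.3°–360°] simple-harmonic, h=-28: θ=288.6° here. β=3.3, B=74.7. -28/2·(1 − cos(π·0.0442)) = -0.1346 → s = 45.8654

45.8654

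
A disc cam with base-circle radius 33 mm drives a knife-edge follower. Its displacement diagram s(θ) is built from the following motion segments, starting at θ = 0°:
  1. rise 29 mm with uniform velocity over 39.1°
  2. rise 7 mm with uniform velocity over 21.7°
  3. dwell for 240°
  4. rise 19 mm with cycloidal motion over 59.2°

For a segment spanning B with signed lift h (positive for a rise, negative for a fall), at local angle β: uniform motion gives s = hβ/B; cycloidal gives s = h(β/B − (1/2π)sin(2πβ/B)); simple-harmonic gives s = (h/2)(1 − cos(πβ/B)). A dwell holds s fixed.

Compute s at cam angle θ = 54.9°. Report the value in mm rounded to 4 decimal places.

seg 1 [0°–39.1°] uniform, h=29: full span → s += 29 → s = 29.0000
seg 2 [39.1°–60.8°] uniform, h=7: θ=54.9° here. β=15.8, B=21.7. 7·15.8/21.7 = 5.0968 → s = 34.0968

34.0968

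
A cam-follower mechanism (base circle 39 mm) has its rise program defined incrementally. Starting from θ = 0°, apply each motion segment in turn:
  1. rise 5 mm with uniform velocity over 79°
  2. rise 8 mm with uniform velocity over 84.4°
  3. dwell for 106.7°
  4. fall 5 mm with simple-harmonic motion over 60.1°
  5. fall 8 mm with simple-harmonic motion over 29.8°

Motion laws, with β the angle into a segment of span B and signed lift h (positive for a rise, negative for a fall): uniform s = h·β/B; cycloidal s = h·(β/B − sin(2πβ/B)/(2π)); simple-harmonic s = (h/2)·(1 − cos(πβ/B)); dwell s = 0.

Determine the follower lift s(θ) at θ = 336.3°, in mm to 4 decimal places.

seg 1 [0°–79°] uniform, h=5: full span → s += 5 → s = 5.0000
seg 2 [79°–163.4°] uniform, h=8: full span → s += 8 → s = 13.0000
seg 3 [163.4°–270.1°] dwell: s stays 13.0000
seg 4 [270.1°–330.2°] simple-harmonic, h=-5: full span → s += -5 → s = 8.0000
seg 5 [330.2°–360°] simple-harmonic, h=-8: θ=336.3° here. β=6.1, B=29.8. -8/2·(1 − cos(π·0.2047)) = -0.7990 → s = 7.2010

7.2010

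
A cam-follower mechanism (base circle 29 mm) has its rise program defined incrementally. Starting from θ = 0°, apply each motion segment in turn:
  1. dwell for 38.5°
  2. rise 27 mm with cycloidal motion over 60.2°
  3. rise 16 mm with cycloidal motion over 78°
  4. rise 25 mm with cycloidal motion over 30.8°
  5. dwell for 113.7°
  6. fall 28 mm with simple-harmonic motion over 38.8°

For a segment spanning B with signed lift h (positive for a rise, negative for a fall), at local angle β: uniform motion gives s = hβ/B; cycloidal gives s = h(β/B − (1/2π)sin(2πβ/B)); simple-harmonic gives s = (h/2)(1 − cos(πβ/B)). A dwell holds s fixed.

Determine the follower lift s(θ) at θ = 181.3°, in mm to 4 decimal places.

seg 1 [0°–38.5°] dwell: s stays 0.0000
seg 2 [38.5°–98.7°] cycloidal, h=27: full span → s += 27 → s = 27.0000
seg 3 [98.7°–176.7°] cycloidal, h=16: full span → s += 16 → s = 43.0000
seg 4 [176.7°–207.5°] cycloidal, h=25: θ=181.3° here. β=4.6, B=30.8. 25·(0.1494 − sin(2π·0.1494)/(2π)) = 0.5244 → s = 43.5244

43.5244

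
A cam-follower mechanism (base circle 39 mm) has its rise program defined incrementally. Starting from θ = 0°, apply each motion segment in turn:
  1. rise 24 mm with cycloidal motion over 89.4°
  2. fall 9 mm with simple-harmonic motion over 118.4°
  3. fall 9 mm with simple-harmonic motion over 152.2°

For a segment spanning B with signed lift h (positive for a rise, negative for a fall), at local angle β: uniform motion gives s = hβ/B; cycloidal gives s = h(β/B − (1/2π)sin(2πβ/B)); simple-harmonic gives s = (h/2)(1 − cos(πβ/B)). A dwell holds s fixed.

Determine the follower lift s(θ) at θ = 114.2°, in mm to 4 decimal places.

seg 1 [0°–89.4°] cycloidal, h=24: full span → s += 24 → s = 24.0000
seg 2 [89.4°–207.8°] simple-harmonic, h=-9: θ=114.2° here. β=24.8, B=118.4. -9/2·(1 − cos(π·0.2095)) = -0.9396 → s = 23.0604

23.0604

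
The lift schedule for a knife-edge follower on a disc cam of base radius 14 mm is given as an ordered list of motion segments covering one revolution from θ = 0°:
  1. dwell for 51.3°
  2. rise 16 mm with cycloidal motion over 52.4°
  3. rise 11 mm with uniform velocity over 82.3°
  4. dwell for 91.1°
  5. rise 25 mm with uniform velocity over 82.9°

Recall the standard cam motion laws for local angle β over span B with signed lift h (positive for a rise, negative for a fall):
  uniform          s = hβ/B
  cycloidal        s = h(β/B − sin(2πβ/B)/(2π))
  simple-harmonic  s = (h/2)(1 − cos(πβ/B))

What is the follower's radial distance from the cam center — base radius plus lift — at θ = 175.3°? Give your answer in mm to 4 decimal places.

seg 1 [0°–51.3°] dwell: s stays 0.0000
seg 2 [51.3°–103.7°] cycloidal, h=16: full span → s += 16 → s = 16.0000
seg 3 [103.7°–186°] uniform, h=11: θ=175.3° here. β=71.6, B=82.3. 11·71.6/82.3 = 9.5699 → s = 25.5699
radial distance = base radius + s = 14 + 25.5699 = 39.5699

39.5699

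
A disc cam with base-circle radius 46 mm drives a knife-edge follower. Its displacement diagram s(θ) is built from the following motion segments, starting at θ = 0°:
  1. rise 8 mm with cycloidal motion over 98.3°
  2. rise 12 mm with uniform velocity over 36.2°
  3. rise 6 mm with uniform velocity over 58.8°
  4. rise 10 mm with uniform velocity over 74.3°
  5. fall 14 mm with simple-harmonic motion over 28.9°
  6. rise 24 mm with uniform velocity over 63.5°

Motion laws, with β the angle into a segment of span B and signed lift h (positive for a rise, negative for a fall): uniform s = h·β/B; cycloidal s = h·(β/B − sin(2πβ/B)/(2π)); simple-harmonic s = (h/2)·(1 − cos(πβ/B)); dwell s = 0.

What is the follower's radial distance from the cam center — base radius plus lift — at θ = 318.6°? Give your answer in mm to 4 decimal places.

seg 1 [0°–98.3°] cycloidal, h=8: full span → s += 8 → s = 8.0000
seg 2 [98.3°–134.5°] uniform, h=12: full span → s += 12 → s = 20.0000
seg 3 [134.5°–193.3°] uniform, h=6: full span → s += 6 → s = 26.0000
seg 4 [193.3°–267.6°] uniform, h=10: full span → s += 10 → s = 36.0000
seg 5 [267.6°–296.5°] simple-harmonic, h=-14: full span → s += -14 → s = 22.0000
seg 6 [296.5°–360°] uniform, h=24: θ=318.6° here. β=22.1, B=63.5. 24·22.1/63.5 = 8.3528 → s = 30.3528
radial distance = base radius + s = 46 + 30.3528 = 76.3528

76.3528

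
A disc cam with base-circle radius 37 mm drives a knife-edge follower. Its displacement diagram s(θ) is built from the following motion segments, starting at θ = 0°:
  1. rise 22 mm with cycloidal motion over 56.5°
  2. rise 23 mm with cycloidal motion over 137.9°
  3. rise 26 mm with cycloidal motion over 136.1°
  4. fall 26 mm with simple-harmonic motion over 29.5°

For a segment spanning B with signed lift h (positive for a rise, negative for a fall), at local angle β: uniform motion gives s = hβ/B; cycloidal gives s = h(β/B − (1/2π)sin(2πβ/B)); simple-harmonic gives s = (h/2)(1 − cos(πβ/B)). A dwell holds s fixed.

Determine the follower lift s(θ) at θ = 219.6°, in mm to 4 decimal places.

seg 1 [0°–56.5°] cycloidal, h=22: full span → s += 22 → s = 22.0000
seg 2 [56.5°–194.4°] cycloidal, h=23: full span → s += 23 → s = 45.0000
seg 3 [194.4°–330.5°] cycloidal, h=26: θ=219.6° here. β=25.2, B=136.1. 26·(0.1852 − sin(2π·0.1852)/(2π)) = 1.0148 → s = 46.0148

46.0148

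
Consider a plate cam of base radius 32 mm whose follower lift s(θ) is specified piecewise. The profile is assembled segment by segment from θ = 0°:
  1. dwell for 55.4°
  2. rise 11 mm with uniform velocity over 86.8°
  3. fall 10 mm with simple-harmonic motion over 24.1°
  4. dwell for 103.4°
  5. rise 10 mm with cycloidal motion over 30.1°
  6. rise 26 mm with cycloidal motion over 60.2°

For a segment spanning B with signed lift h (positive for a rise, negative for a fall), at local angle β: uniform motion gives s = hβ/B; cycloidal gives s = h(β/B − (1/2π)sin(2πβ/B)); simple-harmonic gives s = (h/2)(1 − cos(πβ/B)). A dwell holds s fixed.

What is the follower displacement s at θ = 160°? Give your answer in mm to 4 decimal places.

seg 1 [0°–55.4°] dwell: s stays 0.0000
seg 2 [55.4°–142.2°] uniform, h=11: full span → s += 11 → s = 11.0000
seg 3 [142.2°–166.3°] simple-harmonic, h=-10: θ=160° here. β=17.8, B=24.1. -10/2·(1 − cos(π·0.7386)) = -8.4065 → s = 2.5935

2.5935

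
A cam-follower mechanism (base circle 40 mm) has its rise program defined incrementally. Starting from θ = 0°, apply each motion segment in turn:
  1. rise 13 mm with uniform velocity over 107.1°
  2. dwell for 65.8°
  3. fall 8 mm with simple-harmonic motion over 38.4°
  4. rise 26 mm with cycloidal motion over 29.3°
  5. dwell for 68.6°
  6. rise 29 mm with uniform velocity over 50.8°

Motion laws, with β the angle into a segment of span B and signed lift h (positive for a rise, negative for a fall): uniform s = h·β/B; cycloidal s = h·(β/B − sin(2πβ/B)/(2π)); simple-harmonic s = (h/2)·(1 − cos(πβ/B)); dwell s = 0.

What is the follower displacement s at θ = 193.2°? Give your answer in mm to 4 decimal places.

seg 1 [0°–107.1°] uniform, h=13: full span → s += 13 → s = 13.0000
seg 2 [107.1°–172.9°] dwell: s stays 13.0000
seg 3 [172.9°–211.3°] simple-harmonic, h=-8: θ=193.2° here. β=20.3, B=38.4. -8/2·(1 − cos(π·0.5286)) = -4.3595 → s = 8.6405

8.6405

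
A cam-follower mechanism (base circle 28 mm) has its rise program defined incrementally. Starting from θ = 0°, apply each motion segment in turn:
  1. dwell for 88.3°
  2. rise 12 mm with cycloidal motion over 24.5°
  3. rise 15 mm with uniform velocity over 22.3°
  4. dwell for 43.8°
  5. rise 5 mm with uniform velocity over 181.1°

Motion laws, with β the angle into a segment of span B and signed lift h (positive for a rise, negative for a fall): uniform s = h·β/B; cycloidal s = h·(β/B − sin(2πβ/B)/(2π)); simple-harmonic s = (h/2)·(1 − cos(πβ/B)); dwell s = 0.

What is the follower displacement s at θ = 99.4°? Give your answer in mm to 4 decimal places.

seg 1 [0°–88.3°] dwell: s stays 0.0000
seg 2 [88.3°–112.8°] cycloidal, h=12: θ=99.4° here. β=11.1, B=24.5. 12·(0.4531 − sin(2π·0.4531)/(2π)) = 4.8816 → s = 4.8816

4.8816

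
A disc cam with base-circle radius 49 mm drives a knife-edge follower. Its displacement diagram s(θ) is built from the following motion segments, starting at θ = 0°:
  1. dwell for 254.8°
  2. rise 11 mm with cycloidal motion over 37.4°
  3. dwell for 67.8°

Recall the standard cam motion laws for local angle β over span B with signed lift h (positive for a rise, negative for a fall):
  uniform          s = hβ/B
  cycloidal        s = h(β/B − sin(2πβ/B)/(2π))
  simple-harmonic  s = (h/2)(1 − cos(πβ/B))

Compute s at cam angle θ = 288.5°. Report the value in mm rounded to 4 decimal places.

seg 1 [0°–254.8°] dwell: s stays 0.0000
seg 2 [254.8°–292.2°] cycloidal, h=11: θ=288.5° here. β=33.7, B=37.4. 11·(0.9011 − sin(2π·0.9011)/(2π)) = 10.9313 → s = 10.9313

10.9313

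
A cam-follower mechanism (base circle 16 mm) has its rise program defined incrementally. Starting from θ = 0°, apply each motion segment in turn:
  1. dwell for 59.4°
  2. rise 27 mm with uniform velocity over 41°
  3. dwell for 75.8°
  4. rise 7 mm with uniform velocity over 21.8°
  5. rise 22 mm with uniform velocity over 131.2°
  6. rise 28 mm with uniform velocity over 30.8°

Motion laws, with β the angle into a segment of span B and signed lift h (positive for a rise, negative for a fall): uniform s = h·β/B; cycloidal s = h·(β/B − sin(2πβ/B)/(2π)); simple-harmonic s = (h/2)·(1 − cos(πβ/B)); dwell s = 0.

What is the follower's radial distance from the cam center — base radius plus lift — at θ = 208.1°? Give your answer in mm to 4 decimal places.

seg 1 [0°–59.4°] dwell: s stays 0.0000
seg 2 [59.4°–100.4°] uniform, h=27: full span → s += 27 → s = 27.0000
seg 3 [100.4°–176.2°] dwell: s stays 27.0000
seg 4 [176.2°–198°] uniform, h=7: full span → s += 7 → s = 34.0000
seg 5 [198°–329.2°] uniform, h=22: θ=208.1° here. β=10.1, B=131.2. 22·10.1/131.2 = 1.6936 → s = 35.6936
radial distance = base radius + s = 16 + 35.6936 = 51.6936

51.6936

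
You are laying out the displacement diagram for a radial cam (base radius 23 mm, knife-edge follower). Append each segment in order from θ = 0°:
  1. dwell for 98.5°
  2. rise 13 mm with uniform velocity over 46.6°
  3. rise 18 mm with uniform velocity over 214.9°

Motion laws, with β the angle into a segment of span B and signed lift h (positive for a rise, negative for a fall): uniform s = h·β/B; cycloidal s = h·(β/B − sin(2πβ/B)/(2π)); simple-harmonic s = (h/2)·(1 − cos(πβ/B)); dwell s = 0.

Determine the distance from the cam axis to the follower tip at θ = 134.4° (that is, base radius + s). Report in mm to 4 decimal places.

seg 1 [0°–98.5°] dwell: s stays 0.0000
seg 2 [98.5°–145.1°] uniform, h=13: θ=134.4° here. β=35.9, B=46.6. 13·35.9/46.6 = 10.0150 → s = 10.0150
radial distance = base radius + s = 23 + 10.0150 = 33.0150

33.0150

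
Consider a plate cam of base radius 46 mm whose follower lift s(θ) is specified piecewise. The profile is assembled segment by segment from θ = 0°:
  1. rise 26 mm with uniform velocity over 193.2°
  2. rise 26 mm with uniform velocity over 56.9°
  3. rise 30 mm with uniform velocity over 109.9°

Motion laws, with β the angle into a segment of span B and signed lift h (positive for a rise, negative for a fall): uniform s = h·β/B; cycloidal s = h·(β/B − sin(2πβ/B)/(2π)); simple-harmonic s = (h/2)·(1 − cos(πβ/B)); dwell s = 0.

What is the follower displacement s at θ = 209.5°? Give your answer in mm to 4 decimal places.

seg 1 [0°–193.2°] uniform, h=26: full span → s += 26 → s = 26.0000
seg 2 [193.2°–250.1°] uniform, h=26: θ=209.5° here. β=16.3, B=56.9. 26·16.3/56.9 = 7.4482 → s = 33.4482

33.4482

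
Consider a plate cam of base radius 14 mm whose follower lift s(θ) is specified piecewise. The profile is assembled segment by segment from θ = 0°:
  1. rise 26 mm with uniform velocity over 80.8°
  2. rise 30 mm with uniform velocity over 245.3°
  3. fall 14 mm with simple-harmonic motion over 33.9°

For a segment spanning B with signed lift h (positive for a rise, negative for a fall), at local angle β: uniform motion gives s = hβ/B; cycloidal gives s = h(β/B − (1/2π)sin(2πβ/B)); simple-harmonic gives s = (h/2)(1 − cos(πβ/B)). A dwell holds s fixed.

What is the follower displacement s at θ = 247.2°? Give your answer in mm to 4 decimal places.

seg 1 [0°–80.8°] uniform, h=26: full span → s += 26 → s = 26.0000
seg 2 [80.8°–326.1°] uniform, h=30: θ=247.2° here. β=166.4, B=245.3. 30·166.4/245.3 = 20.3506 → s = 46.3506

46.3506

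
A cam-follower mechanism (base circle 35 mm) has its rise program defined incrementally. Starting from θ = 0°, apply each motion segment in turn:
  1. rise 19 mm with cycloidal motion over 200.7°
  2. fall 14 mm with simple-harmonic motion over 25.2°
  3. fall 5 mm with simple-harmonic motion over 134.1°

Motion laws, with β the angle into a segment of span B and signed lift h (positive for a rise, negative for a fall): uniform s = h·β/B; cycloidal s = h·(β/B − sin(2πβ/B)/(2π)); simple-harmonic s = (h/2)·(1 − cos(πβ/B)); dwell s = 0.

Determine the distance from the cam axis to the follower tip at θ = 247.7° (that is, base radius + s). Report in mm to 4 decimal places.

seg 1 [0°–200.7°] cycloidal, h=19: full span → s += 19 → s = 19.0000
seg 2 [200.7°–225.9°] simple-harmonic, h=-14: full span → s += -14 → s = 5.0000
seg 3 [225.9°–360°] simple-harmonic, h=-5: θ=247.7° here. β=21.8, B=134.1. -5/2·(1 − cos(π·0.1626)) = -0.3190 → s = 4.6810
radial distance = base radius + s = 35 + 4.6810 = 39.6810

39.6810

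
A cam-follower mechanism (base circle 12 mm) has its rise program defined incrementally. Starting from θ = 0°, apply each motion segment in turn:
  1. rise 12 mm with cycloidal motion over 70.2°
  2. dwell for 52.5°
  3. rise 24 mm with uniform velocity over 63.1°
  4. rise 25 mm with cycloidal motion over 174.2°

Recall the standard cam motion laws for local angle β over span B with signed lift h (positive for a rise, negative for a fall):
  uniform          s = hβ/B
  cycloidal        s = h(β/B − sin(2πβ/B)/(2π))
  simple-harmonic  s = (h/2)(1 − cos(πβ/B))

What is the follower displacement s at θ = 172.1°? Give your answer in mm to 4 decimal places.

seg 1 [0°–70.2°] cycloidal, h=12: full span → s += 12 → s = 12.0000
seg 2 [70.2°–122.7°] dwell: s stays 12.0000
seg 3 [122.7°–185.8°] uniform, h=24: θ=172.1° here. β=49.4, B=63.1. 24·49.4/63.1 = 18.7892 → s = 30.7892

30.7892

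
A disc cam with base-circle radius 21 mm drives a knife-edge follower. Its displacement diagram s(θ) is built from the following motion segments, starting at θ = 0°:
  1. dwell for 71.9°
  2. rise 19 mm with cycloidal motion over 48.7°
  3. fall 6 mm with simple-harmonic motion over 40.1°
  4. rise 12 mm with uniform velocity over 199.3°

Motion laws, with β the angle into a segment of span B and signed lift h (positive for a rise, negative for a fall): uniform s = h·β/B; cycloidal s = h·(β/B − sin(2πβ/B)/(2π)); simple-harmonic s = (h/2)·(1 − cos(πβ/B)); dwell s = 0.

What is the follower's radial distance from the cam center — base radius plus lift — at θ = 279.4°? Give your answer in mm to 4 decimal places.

seg 1 [0°–71.9°] dwell: s stays 0.0000
seg 2 [71.9°–120.6°] cycloidal, h=19: full span → s += 19 → s = 19.0000
seg 3 [120.6°–160.7°] simple-harmonic, h=-6: full span → s += -6 → s = 13.0000
seg 4 [160.7°–360°] uniform, h=12: θ=279.4° here. β=118.7, B=199.3. 12·118.7/199.3 = 7.1470 → s = 20.1470
radial distance = base radius + s = 21 + 20.1470 = 41.1470

41.1470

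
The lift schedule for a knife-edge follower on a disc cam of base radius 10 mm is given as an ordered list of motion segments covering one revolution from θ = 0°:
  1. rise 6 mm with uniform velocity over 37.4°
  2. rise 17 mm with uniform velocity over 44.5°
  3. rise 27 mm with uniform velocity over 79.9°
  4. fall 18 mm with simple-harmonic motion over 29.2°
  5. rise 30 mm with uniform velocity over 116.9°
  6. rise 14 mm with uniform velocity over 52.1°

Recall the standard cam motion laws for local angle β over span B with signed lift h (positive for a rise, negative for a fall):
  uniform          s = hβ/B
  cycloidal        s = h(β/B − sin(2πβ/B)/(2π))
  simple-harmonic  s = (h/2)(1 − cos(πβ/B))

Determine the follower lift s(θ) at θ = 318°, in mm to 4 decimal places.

seg 1 [0°–37.4°] uniform, h=6: full span → s += 6 → s = 6.0000
seg 2 [37.4°–81.9°] uniform, h=17: full span → s += 17 → s = 23.0000
seg 3 [81.9°–161.8°] uniform, h=27: full span → s += 27 → s = 50.0000
seg 4 [161.8°–191°] simple-harmonic, h=-18: full span → s += -18 → s = 32.0000
seg 5 [191°–307.9°] uniform, h=30: full span → s += 30 → s = 62.0000
seg 6 [307.9°–360°] uniform, h=14: θ=318° here. β=10.1, B=52.1. 14·10.1/52.1 = 2.7140 → s = 64.7140

64.7140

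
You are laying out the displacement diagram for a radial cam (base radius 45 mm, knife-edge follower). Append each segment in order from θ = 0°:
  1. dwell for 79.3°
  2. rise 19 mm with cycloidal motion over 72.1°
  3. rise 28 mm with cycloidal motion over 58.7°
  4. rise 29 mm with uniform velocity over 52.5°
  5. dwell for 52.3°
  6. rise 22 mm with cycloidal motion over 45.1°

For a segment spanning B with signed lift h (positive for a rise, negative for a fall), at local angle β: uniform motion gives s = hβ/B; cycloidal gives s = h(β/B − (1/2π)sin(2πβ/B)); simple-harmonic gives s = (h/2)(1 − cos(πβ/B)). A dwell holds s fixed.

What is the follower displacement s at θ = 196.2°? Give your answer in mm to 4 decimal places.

seg 1 [0°–79.3°] dwell: s stays 0.0000
seg 2 [79.3°–151.4°] cycloidal, h=19: full span → s += 19 → s = 19.0000
seg 3 [151.4°–210.1°] cycloidal, h=28: θ=196.2° here. β=44.8, B=58.7. 28·(0.7632 − sin(2π·0.7632)/(2π)) = 25.8107 → s = 44.8107

44.8107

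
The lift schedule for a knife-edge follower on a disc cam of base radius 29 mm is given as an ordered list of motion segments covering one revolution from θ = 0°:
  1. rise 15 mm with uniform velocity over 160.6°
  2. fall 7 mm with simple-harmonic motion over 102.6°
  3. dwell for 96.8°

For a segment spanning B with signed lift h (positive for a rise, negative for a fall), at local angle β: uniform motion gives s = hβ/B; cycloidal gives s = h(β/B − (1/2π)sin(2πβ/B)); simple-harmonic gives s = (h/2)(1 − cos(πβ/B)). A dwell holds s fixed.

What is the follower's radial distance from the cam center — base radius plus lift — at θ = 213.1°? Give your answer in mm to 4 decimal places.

seg 1 [0°–160.6°] uniform, h=15: full span → s += 15 → s = 15.0000
seg 2 [160.6°–263.2°] simple-harmonic, h=-7: θ=213.1° here. β=52.5, B=102.6. -7/2·(1 − cos(π·0.5117)) = -3.6286 → s = 11.3714
radial distance = base radius + s = 29 + 11.3714 = 40.3714

40.3714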